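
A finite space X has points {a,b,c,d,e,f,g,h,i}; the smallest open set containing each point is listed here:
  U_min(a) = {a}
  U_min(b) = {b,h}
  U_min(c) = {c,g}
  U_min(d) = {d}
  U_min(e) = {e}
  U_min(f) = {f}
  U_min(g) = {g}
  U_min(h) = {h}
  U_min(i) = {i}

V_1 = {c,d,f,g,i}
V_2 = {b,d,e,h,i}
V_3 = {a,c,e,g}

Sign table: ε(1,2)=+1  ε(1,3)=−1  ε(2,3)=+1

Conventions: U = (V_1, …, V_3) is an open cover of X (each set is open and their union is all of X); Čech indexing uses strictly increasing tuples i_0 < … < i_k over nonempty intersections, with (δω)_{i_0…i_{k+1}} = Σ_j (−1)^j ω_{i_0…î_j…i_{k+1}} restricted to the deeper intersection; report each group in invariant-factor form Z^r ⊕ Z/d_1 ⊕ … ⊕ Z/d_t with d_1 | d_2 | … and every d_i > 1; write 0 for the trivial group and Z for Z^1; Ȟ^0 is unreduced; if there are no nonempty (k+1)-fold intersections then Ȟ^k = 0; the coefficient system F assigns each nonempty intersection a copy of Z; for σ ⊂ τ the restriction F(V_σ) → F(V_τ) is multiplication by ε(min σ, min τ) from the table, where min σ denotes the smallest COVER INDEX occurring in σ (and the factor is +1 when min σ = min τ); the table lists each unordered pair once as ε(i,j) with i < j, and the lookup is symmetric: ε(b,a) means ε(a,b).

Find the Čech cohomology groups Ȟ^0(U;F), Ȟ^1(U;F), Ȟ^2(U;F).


Ȟ^0(U;F) ≅ 0, Ȟ^1(U;F) ≅ Z/2, Ȟ^2(U;F) ≅ 0

nerve simplices:
  V12={d,i} V13={c,g} V23={e}
C dims 3,3; δ0: rk 3, SNF 1^2·2
degree 0: 3−3−0 = 0 → Ȟ^0 ≅ 0
degree 1: 3−0−3 = 0 plus torsion [2] → Ȟ^1 ≅ Z/2
degree 2: 0−0−0 = 0 → Ȟ^2 ≅ 0


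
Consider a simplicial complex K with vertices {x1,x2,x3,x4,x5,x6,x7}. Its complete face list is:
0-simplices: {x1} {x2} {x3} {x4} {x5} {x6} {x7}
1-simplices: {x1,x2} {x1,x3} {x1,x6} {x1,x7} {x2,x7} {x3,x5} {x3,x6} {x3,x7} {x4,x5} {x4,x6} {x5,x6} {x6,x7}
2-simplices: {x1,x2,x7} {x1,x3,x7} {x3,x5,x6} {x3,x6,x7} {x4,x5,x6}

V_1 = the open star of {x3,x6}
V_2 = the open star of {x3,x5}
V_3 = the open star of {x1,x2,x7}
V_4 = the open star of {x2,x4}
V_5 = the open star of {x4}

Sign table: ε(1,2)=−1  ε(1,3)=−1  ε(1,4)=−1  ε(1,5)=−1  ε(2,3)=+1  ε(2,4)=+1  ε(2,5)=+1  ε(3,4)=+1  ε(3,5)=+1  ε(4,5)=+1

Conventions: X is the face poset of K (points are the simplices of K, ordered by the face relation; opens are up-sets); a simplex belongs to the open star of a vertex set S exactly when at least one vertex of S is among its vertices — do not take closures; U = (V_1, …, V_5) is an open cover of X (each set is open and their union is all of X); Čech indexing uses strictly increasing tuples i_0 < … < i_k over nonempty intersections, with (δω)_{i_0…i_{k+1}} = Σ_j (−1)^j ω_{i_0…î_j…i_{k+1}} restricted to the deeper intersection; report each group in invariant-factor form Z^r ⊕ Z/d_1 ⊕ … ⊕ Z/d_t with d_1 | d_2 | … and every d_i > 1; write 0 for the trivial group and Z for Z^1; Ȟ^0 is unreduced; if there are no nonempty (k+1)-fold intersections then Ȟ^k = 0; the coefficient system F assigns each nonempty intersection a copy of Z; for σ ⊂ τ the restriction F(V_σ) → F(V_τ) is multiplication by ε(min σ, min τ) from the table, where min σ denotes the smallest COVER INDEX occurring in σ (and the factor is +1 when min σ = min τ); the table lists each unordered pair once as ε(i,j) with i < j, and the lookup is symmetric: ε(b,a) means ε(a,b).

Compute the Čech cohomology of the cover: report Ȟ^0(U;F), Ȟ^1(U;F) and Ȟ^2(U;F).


nerve of the cover:
  V1={{x3},{x6},{x1,x3},{x1,x6},{x3,x5},{x3,x6},{x3,x7},{x4,x6},{x5,x6},{x6,x7},{x1,x3,x7},{x3,x5,x6},{x3,x6,x7},{x4,x5,x6}} V2={{x3},{x5},{x1,x3},{x3,x5},{x3,x6},{x3,x7},{x4,x5},{x5,x6},{x1,x3,x7},{x3,x5,x6},{x3,x6,x7},{x4,x5,x6}} V3={{x1},{x2},{x7},{x1,x2},{x1,x3},{x1,x6},{x1,x7},{x2,x7},{x3,x7},{x6,x7},{x1,x2,x7},{x1,x3,x7},{x3,x6,x7}} V4={{x2},{x4},{x1,x2},{x2,x7},{x4,x5},{x4,x6},{x1,x2,x7},{x4,x5,x6}} V5={{x4},{x4,x5},{x4,x6},{x4,x5,x6}}
  V12={{x3},{x1,x3},{x3,x5},{x3,x6},{x3,x7},{x5,x6},{x1,x3,x7},{x3,x5,x6},{x3,x6,x7},{x4,x5,x6}} V13={{x1,x3},{x1,x6},{x3,x7},{x6,x7},{x1,x3,x7},{x3,x6,x7}} V14={{x4,x6},{x4,x5,x6}} V15={{x4,x6},{x4,x5,x6}} V23={{x1,x3},{x3,x7},{x1,x3,x7},{x3,x6,x7}} V24={{x4,x5},{x4,x5,x6}} V25={{x4,x5},{x4,x5,x6}} V34={{x2},{x1,x2},{x2,x7},{x1,x2,x7}} V45={{x4},{x4,x5},{x4,x6},{x4,x5,x6}}
  V123={{x1,x3},{x3,x7},{x1,x3,x7},{x3,x6,x7}} V124={{x4,x5,x6}} V125={{x4,x5,x6}} V145={{x4,x6},{x4,x5,x6}} V245={{x4,x5},{x4,x5,x6}}
  V1245={{x4,x5,x6}}
C dims 5,9,5,1; δ0: rk 4, SNF 1^4; δ1: rk 4, SNF 1^4; δ2: rk 1, SNF 1^1
Ȟ^0 = (5 − 4) − 0 = 1, so Ȟ^0 ≅ Z
Ȟ^1 = (9 − 4) − 4 = 1, so Ȟ^1 ≅ Z
Ȟ^2 = (5 − 1) − 4 = 0, so Ȟ^2 ≅ 0

Ȟ^0 = Z,  Ȟ^1 = Z,  Ȟ^2 = 0


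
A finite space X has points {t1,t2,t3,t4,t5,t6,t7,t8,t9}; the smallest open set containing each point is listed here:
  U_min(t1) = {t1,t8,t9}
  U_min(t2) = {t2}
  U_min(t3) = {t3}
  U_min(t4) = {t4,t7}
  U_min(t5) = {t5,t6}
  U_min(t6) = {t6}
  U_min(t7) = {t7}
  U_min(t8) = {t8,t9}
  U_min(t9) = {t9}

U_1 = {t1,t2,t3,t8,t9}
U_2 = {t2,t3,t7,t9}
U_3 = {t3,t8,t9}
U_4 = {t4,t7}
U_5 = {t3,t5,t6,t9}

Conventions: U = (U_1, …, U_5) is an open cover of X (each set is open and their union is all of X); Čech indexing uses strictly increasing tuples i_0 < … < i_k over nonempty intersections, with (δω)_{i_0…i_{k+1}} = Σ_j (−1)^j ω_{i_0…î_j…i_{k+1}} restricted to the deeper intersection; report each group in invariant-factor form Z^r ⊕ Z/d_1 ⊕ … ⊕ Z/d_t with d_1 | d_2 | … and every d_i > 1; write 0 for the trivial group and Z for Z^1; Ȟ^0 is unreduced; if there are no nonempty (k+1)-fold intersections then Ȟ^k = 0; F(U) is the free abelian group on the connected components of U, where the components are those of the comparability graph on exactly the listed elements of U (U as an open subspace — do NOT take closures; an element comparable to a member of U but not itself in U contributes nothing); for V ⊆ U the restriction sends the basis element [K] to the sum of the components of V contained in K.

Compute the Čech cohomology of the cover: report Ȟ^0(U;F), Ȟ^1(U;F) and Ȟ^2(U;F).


nerve simplices:
  U12={t2,t3,t9} U13={t3,t8,t9} U15={t3,t9} U23={t3,t9} U24={t7} U25={t3,t9} U35={t3,t9}
  U123={t3,t9} U125={t3,t9} U135={t3,t9} U235={t3,t9}
  U1235={t3,t9}
components per intersection:
  U1: {t1,t8,t9} {t2} {t3}
  U2: {t2} {t3} {t7} {t9}
  U3: {t3} {t8,t9}
  U4: {t4,t7}
  U5: {t3} {t5,t6} {t9}
  U12: {t2} {t3} {t9}
  U13: {t3} {t8,t9}
  U15: {t3} {t9}
  U23: {t3} {t9}
  U24: {t7}
  U25: {t3} {t9}
  U35: {t3} {t9}
  U123: {t3} {t9}
  U125: {t3} {t9}
  U135: {t3} {t9}
  U235: {t3} {t9}
  U1235: {t3} {t9}
C dims 13,14,8,2; δ0: rk 8, SNF 1^8; δ1: rk 6, SNF 1^6; δ2: rk 2, SNF 1^2
degree 0: 13−8−0 = 5 → Ȟ^0 ≅ Z^5
degree 1: 14−6−8 = 0 → Ȟ^1 ≅ 0
degree 2: 8−2−6 = 0 → Ȟ^2 ≅ 0

Ȟ^0 = Z^5, Ȟ^1 = 0, Ȟ^2 = 0


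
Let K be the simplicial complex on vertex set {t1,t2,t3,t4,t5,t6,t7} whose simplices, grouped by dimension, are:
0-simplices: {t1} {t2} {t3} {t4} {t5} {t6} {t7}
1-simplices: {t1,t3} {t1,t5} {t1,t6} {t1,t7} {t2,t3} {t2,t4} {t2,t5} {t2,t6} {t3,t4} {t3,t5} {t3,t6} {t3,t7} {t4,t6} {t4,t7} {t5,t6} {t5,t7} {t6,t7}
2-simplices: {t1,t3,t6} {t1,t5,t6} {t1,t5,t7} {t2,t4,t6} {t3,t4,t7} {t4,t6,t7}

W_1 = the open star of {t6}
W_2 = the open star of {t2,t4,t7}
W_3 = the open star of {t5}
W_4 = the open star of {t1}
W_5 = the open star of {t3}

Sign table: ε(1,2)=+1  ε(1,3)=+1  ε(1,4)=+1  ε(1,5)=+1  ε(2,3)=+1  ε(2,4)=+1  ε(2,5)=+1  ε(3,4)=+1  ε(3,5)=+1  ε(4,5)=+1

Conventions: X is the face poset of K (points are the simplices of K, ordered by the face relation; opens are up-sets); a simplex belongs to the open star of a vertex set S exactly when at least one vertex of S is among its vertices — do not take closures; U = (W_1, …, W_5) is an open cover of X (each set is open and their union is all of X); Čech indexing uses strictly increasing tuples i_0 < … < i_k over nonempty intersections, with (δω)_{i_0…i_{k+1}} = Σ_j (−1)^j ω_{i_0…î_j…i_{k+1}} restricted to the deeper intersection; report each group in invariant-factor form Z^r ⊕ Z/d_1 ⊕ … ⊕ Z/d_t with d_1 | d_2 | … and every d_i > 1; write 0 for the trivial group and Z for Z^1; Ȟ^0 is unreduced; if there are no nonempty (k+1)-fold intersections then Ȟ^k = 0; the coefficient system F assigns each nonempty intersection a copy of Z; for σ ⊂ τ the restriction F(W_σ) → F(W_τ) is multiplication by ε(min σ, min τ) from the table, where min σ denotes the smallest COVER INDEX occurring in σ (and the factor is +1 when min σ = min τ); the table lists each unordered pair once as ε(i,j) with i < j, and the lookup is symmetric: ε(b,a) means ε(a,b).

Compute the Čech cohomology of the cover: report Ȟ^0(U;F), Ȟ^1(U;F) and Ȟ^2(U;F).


intersection data:
  W1={{t6},{t1,t6},{t2,t6},{t3,t6},{t4,t6},{t5,t6},{t6,t7},{t1,t3,t6},{t1,t5,t6},{t2,t4,t6},{t4,t6,t7}} W2={{t2},{t4},{t7},{t1,t7},{t2,t3},{t2,t4},{t2,t5},{t2,t6},{t3,t4},{t3,t7},{t4,t6},{t4,t7},{t5,t7},{t6,t7},{t1,t5,t7},{t2,t4,t6},{t3,t4,t7},{t4,t6,t7}} W3={{t5},{t1,t5},{t2,t5},{t3,t5},{t5,t6},{t5,t7},{t1,t5,t6},{t1,t5,t7}} W4={{t1},{t1,t3},{t1,t5},{t1,t6},{t1,t7},{t1,t3,t6},{t1,t5,t6},{t1,t5,t7}} W5={{t3},{t1,t3},{t2,t3},{t3,t4},{t3,t5},{t3,t6},{t3,t7},{t1,t3,t6},{t3,t4,t7}}
  W12={{t2,t6},{t4,t6},{t6,t7},{t2,t4,t6},{t4,t6,t7}} W13={{t5,t6},{t1,t5,t6}} W14={{t1,t6},{t1,t3,t6},{t1,t5,t6}} W15={{t3,t6},{t1,t3,t6}} W23={{t2,t5},{t5,t7},{t1,t5,t7}} W24={{t1,t7},{t1,t5,t7}} W25={{t2,t3},{t3,t4},{t3,t7},{t3,t4,t7}} W34={{t1,t5},{t1,t5,t6},{t1,t5,t7}} W35={{t3,t5}} W45={{t1,t3},{t1,t3,t6}}
  W134={{t1,t5,t6}} W145={{t1,t3,t6}} W234={{t1,t5,t7}}
C dims 5,10,3; δ0: rk 4, SNF 1^4; δ1: rk 3, SNF 1^3
Ȟ^0 = (5 − 4) − 0 = 1, so Ȟ^0 ≅ Z
Ȟ^1 = (10 − 3) − 4 = 3, so Ȟ^1 ≅ Z^3
Ȟ^2 = (3 − 0) − 3 = 0, so Ȟ^2 ≅ 0

Ȟ^0 ≅ Z,  Ȟ^1 ≅ Z^3,  Ȟ^2 ≅ 0


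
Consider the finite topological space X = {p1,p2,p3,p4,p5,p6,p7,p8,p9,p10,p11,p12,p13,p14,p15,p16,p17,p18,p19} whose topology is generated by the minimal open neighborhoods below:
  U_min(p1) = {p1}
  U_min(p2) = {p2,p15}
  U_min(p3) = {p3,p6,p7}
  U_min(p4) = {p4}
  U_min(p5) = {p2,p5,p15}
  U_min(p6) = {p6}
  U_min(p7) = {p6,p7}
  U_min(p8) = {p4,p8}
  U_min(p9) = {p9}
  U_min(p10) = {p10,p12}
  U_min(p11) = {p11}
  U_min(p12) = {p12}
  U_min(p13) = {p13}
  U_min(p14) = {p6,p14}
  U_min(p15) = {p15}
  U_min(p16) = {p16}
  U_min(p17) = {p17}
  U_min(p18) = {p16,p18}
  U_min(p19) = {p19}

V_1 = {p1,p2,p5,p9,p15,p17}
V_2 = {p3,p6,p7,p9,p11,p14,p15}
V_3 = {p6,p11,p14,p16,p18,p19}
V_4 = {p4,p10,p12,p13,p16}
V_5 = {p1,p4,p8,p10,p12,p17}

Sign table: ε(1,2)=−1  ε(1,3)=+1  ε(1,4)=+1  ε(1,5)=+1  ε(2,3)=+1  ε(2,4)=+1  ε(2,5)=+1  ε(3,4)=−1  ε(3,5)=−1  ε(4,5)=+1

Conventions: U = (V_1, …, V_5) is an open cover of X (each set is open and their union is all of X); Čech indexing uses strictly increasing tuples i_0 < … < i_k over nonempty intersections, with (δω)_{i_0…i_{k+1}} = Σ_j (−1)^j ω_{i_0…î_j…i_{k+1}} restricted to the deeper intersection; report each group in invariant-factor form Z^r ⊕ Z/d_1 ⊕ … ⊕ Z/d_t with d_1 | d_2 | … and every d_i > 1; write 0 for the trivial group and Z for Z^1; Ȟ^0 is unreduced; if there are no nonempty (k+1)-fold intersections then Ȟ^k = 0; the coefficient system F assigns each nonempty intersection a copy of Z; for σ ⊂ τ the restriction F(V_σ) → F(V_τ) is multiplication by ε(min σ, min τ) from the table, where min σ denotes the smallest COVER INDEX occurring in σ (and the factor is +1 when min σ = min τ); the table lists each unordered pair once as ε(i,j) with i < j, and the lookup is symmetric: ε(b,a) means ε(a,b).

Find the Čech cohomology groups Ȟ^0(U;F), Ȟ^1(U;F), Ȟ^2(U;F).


intersection data:
  V12={p9,p15} V15={p1,p17} V23={p6,p11,p14} V34={p16} V45={p4,p10,p12}
C dims 5,5; δ0: rk 4, SNF 1^4
Ȟ^0 = (5 − 4) − 0 = 1, so Ȟ^0 ≅ Z
Ȟ^1 = (5 − 0) − 4 = 1, so Ȟ^1 ≅ Z
Ȟ^2 = (0 − 0) − 0 = 0, so Ȟ^2 ≅ 0

Ȟ^0 = Z, Ȟ^1 = Z and Ȟ^2 = 0


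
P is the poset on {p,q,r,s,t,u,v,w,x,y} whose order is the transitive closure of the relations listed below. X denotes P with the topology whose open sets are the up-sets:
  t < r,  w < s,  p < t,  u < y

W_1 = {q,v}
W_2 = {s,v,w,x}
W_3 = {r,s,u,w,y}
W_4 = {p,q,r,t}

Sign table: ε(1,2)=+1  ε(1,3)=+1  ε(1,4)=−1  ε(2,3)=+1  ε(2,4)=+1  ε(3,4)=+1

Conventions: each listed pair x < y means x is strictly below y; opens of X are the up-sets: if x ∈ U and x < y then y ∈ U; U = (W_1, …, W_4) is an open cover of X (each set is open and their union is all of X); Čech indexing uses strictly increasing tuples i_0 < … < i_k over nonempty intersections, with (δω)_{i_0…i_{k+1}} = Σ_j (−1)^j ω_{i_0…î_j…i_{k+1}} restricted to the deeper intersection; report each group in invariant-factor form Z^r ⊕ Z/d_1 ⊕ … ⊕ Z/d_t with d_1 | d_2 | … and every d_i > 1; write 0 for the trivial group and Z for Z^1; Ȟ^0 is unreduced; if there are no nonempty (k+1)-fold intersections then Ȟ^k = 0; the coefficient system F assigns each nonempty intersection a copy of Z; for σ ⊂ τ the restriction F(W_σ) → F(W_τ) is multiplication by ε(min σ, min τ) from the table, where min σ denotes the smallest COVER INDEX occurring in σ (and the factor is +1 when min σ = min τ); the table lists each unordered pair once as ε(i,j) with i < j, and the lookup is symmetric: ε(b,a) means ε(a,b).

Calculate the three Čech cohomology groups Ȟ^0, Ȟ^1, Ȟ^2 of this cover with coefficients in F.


Ȟ^0 ≅ 0; Ȟ^1 ≅ Z/2; Ȟ^2 ≅ 0

cover nerve:
  W12={v} W14={q} W23={s,w} W34={r}
C dims 4,4; δ0: rk 4, SNF 1^3·2
Ȟ^0: (4−4)−0=0 ⇒ 0
Ȟ^1: (4−0)−4=0 plus torsion [2] ⇒ Z/2
Ȟ^2: (0−0)−0=0 ⇒ 0


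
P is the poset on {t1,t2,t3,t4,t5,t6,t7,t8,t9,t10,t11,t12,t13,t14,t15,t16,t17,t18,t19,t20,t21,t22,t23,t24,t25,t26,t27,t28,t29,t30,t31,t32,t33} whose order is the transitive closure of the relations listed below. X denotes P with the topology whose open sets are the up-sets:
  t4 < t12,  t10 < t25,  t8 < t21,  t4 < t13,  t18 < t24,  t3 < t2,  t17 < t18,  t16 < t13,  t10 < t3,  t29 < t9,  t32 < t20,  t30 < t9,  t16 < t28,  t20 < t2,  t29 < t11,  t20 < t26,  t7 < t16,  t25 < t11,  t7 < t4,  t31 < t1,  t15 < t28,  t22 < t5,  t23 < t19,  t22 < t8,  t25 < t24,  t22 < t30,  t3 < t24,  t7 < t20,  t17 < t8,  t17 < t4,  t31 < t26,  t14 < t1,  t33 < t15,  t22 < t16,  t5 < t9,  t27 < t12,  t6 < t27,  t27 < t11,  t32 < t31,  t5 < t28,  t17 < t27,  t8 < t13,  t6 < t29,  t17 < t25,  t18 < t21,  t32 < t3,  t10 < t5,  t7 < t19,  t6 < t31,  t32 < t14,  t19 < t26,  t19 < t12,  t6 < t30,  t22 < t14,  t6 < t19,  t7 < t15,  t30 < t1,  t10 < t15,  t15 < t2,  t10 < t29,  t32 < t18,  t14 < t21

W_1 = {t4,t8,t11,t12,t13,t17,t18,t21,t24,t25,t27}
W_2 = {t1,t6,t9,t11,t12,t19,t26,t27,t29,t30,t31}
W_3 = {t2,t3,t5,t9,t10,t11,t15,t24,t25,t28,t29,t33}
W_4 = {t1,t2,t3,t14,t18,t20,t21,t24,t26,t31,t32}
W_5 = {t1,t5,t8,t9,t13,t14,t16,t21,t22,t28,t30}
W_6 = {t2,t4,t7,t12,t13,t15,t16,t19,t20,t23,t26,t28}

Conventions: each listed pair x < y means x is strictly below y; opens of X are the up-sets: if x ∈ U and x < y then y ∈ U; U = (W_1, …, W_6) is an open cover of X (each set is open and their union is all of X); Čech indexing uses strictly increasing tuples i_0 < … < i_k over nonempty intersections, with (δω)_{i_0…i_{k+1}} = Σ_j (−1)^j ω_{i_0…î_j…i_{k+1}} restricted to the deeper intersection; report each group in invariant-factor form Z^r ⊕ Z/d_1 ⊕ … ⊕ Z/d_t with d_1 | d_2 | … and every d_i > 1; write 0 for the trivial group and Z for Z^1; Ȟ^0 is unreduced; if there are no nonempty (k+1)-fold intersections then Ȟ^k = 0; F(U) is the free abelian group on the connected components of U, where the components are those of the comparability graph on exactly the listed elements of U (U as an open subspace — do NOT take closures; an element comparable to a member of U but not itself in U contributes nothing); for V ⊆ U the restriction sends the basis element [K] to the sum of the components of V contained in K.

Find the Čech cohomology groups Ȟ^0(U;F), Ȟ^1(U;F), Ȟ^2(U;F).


nerve of the cover:
  W12={t11,t12,t27} W13={t11,t24,t25} W14={t18,t21,t24} W15={t8,t13,t21} W16={t4,t12,t13} W23={t9,t11,t29} W24={t1,t26,t31} W25={t1,t9,t30} W26={t12,t19,t26} W34={t2,t3,t24} W35={t5,t9,t28} W36={t2,t15,t28} W45={t1,t14,t21} W46={t2,t20,t26} W56={t13,t16,t28}
  W123={t11} W126={t12} W134={t24} W145={t21} W156={t13} W235={t9} W245={t1} W246={t26} W346={t2} W356={t28}
components per intersection:
  W1: {t4,t8,t11,t12,t13,t17,t18,t21,t24,t25,t27}
  W2: {t1,t6,t9,t11,t12,t19,t26,t27,t29,t30,t31}
  W3: {t2,t3,t5,t9,t10,t11,t15,t24,t25,t28,t29,t33}
  W4: {t1,t2,t3,t14,t18,t20,t21,t24,t26,t31,t32}
  W5: {t1,t5,t8,t9,t13,t14,t16,t21,t22,t28,t30}
  W6: {t2,t4,t7,t12,t13,t15,t16,t19,t20,t23,t26,t28}
  W12: {t11,t12,t27}
  W13: {t11,t24,t25}
  W14: {t18,t21,t24}
  W15: {t8,t13,t21}
  W16: {t4,t12,t13}
  W23: {t9,t11,t29}
  W24: {t1,t26,t31}
  W25: {t1,t9,t30}
  W26: {t12,t19,t26}
  W34: {t2,t3,t24}
  W35: {t5,t9,t28}
  W36: {t2,t15,t28}
  W45: {t1,t14,t21}
  W46: {t2,t20,t26}
  W56: {t13,t16,t28}
  W123: {t11}
  W126: {t12}
  W134: {t24}
  W145: {t21}
  W156: {t13}
  W235: {t9}
  W245: {t1}
  W246: {t26}
  W346: {t2}
  W356: {t28}
C dims 6,15,10; δ0: rk 5, SNF 1^5; δ1: rk 10, SNF 1^9·2
Ȟ^0 = (6 − 5) − 0 = 1, so Ȟ^0 ≅ Z
Ȟ^1 = (15 − 10) − 5 = 0, so Ȟ^1 ≅ 0
Ȟ^2 = (10 − 0) − 10 = 0 plus torsion [2], so Ȟ^2 ≅ Z/2

Ȟ^0(U;F) ≅ Z,  Ȟ^1(U;F) ≅ 0,  Ȟ^2(U;F) ≅ Z/2


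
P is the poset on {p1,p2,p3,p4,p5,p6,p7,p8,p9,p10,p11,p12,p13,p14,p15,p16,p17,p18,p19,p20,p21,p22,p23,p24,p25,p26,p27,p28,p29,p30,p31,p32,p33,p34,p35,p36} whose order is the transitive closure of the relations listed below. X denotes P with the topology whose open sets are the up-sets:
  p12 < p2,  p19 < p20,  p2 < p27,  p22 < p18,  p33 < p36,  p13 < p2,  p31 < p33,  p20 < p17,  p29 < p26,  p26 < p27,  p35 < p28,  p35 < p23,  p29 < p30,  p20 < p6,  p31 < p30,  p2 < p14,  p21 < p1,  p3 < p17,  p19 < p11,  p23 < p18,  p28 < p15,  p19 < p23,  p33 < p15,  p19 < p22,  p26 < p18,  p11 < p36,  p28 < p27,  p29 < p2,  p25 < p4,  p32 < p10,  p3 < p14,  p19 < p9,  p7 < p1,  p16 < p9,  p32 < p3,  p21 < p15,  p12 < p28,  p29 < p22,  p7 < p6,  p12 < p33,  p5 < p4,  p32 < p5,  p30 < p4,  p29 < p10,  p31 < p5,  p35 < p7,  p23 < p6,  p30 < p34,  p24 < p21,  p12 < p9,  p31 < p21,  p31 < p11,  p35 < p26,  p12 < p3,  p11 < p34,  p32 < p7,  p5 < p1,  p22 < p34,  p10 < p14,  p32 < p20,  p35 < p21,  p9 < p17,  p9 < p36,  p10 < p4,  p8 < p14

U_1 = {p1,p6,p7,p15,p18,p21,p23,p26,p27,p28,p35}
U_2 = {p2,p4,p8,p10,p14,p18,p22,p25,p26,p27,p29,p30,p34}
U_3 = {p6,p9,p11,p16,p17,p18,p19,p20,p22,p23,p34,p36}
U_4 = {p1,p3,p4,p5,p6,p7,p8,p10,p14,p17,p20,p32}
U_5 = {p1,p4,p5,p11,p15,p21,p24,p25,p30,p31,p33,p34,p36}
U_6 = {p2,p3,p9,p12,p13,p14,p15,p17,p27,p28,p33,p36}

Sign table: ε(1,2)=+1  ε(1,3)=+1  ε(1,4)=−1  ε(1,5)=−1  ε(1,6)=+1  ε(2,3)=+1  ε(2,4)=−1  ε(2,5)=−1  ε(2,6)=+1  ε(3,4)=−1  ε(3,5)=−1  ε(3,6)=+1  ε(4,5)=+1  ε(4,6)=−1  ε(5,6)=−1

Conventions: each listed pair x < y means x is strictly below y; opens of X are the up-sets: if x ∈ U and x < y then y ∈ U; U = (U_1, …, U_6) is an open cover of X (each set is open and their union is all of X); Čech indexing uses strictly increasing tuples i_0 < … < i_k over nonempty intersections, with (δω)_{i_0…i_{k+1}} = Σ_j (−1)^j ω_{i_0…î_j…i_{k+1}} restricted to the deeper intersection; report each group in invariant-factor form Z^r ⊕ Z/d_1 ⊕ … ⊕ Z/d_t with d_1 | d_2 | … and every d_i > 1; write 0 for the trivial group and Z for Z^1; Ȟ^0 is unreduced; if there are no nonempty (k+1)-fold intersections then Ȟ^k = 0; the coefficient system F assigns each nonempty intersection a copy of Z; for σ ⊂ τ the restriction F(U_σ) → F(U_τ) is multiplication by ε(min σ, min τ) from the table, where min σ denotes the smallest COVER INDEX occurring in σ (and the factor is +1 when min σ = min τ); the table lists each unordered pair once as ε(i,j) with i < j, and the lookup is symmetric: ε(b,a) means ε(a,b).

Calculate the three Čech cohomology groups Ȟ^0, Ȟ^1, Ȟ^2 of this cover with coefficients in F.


nonempty overlaps:
  U12={p18,p26,p27} U13={p6,p18,p23} U14={p1,p6,p7} U15={p1,p15,p21} U16={p15,p27,p28} U23={p18,p22,p34} U24={p4,p8,p10,p14} U25={p4,p25,p30,p34} U26={p2,p14,p27} U34={p6,p17,p20} U35={p11,p34,p36} U36={p9,p17,p36} U45={p1,p4,p5} U46={p3,p14,p17} U56={p15,p33,p36}
  U123={p18} U126={p27} U134={p6} U145={p1} U156={p15} U235={p34} U245={p4} U246={p14} U346={p17} U356={p36}
C dims 6,15,10; δ0: rk 5, SNF 1^5; δ1: rk 10, SNF 1^9·2
degree 0: 6−5−0 = 1 → Ȟ^0 ≅ Z
degree 1: 15−10−5 = 0 → Ȟ^1 ≅ 0
degree 2: 10−0−10 = 0 plus torsion [2] → Ȟ^2 ≅ Z/2

Ȟ^0 ≅ Z,  Ȟ^1 ≅ 0,  Ȟ^2 ≅ Z/2


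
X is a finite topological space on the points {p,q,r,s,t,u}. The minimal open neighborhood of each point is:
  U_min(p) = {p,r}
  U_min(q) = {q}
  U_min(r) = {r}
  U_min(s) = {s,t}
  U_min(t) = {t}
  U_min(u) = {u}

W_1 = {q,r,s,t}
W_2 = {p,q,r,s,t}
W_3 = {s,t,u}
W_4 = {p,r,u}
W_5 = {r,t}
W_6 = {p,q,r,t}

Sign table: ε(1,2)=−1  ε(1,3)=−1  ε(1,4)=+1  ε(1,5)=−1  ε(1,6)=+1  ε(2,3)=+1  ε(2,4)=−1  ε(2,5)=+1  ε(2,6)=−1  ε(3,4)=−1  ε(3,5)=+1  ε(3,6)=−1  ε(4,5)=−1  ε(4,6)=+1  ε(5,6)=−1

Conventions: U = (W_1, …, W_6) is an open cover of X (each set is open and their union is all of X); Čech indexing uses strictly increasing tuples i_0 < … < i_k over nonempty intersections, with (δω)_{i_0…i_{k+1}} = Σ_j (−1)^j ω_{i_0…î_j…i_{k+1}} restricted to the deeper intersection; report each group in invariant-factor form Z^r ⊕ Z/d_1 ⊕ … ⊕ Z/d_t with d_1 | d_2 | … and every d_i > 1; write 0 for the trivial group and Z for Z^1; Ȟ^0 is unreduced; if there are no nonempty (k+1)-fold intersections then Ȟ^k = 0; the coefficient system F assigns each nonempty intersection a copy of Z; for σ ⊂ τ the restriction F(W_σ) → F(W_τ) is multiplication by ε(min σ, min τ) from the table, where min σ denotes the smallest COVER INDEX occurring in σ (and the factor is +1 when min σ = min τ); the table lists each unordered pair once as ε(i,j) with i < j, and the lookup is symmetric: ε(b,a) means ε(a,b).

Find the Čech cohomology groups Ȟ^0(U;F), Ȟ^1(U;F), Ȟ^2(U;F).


cover nerve:
  W12={q,r,s,t} W13={s,t} W14={r} W15={r,t} W16={q,r,t} W23={s,t} W24={p,r} W25={r,t} W26={p,q,r,t} W34={u} W35={t} W36={t} W45={r} W46={p,r} W56={r,t}
  W123={s,t} W124={r} W125={r,t} W126={q,r,t} W135={t} W136={t} W145={r} W146={r} W156={r,t} W235={t} W236={t} W245={r} W246={p,r} W256={r,t} W356={t} W456={r}
  W1235={t} W1236={t} W1245={r} W1246={r} W1256={r,t} W1356={t} W1456={r} W2356={t} W2456={r}
  W12356={t} W12456={r}
C dims 6,15,16,9; δ0: rk 5, SNF 1^5; δ1: rk 9, SNF 1^9; δ2: rk 7, SNF 1^7
Ȟ^0: (6−5)−0=1 ⇒ Z
Ȟ^1: (15−9)−5=1 ⇒ Z
Ȟ^2: (16−7)−9=0 ⇒ 0

Ȟ^0(U;F) ≅ Z, Ȟ^1(U;F) ≅ Z, Ȟ^2(U;F) ≅ 0


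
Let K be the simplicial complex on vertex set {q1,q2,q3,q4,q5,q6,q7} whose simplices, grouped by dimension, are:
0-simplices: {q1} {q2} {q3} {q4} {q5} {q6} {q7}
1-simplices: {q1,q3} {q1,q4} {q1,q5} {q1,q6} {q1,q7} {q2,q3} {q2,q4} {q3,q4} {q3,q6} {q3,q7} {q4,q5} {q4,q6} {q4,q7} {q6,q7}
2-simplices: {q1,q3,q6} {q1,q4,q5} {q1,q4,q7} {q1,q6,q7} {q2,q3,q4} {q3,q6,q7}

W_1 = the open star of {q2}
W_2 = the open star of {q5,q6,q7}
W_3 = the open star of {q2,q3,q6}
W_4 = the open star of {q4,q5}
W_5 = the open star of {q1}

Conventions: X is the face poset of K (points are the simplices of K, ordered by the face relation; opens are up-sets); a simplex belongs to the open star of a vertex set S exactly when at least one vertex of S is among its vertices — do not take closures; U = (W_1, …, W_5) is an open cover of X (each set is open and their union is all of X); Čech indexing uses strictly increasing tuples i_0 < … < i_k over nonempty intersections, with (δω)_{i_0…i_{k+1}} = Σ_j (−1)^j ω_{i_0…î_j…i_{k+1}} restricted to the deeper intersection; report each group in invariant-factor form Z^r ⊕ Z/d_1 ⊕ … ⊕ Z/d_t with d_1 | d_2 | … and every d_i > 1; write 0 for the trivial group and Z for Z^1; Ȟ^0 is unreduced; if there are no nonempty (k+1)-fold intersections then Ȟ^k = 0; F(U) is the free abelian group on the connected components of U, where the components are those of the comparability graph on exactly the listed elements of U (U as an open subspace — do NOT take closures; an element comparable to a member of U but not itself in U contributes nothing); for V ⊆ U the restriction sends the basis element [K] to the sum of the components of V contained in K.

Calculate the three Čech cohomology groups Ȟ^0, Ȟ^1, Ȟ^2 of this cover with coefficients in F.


Ȟ^0(U;F) ≅ Z, Ȟ^1(U;F) ≅ Z^2, Ȟ^2(U;F) ≅ 0

nerve of the cover:
  W1={{q2},{q2,q3},{q2,q4},{q2,q3,q4}} W2={{q5},{q6},{q7},{q1,q5},{q1,q6},{q1,q7},{q3,q6},{q3,q7},{q4,q5},{q4,q6},{q4,q7},{q6,q7},{q1,q3,q6},{q1,q4,q5},{q1,q4,q7},{q1,q6,q7},{q3,q6,q7}} W3={{q2},{q3},{q6},{q1,q3},{q1,q6},{q2,q3},{q2,q4},{q3,q4},{q3,q6},{q3,q7},{q4,q6},{q6,q7},{q1,q3,q6},{q1,q6,q7},{q2,q3,q4},{q3,q6,q7}} W4={{q4},{q5},{q1,q4},{q1,q5},{q2,q4},{q3,q4},{q4,q5},{q4,q6},{q4,q7},{q1,q4,q5},{q1,q4,q7},{q2,q3,q4}} W5={{q1},{q1,q3},{q1,q4},{q1,q5},{q1,q6},{q1,q7},{q1,q3,q6},{q1,q4,q5},{q1,q4,q7},{q1,q6,q7}}
  W13={{q2},{q2,q3},{q2,q4},{q2,q3,q4}} W14={{q2,q4},{q2,q3,q4}} W23={{q6},{q1,q6},{q3,q6},{q3,q7},{q4,q6},{q6,q7},{q1,q3,q6},{q1,q6,q7},{q3,q6,q7}} W24={{q5},{q1,q5},{q4,q5},{q4,q6},{q4,q7},{q1,q4,q5},{q1,q4,q7}} W25={{q1,q5},{q1,q6},{q1,q7},{q1,q3,q6},{q1,q4,q5},{q1,q4,q7},{q1,q6,q7}} W34={{q2,q4},{q3,q4},{q4,q6},{q2,q3,q4}} W35={{q1,q3},{q1,q6},{q1,q3,q6},{q1,q6,q7}} W45={{q1,q4},{q1,q5},{q1,q4,q5},{q1,q4,q7}}
  W134={{q2,q4},{q2,q3,q4}} W234={{q4,q6}} W235={{q1,q6},{q1,q3,q6},{q1,q6,q7}} W245={{q1,q5},{q1,q4,q5},{q1,q4,q7}}
components per intersection:
  W1: {{q2},{q2,q3},{q2,q4},{q2,q3,q4}}
  W2: {{q5},{q1,q5},{q4,q5},{q1,q4,q5}} {{q6},{q7},{q1,q6},{q1,q7},{q3,q6},{q3,q7},{q4,q6},{q4,q7},{q6,q7},{q1,q3,q6},{q1,q4,q7},{q1,q6,q7},{q3,q6,q7}}
  W3: {{q2},{q3},{q6},{q1,q3},{q1,q6},{q2,q3},{q2,q4},{q3,q4},{q3,q6},{q3,q7},{q4,q6},{q6,q7},{q1,q3,q6},{q1,q6,q7},{q2,q3,q4},{q3,q6,q7}}
  W4: {{q4},{q5},{q1,q4},{q1,q5},{q2,q4},{q3,q4},{q4,q5},{q4,q6},{q4,q7},{q1,q4,q5},{q1,q4,q7},{q2,q3,q4}}
  W5: {{q1},{q1,q3},{q1,q4},{q1,q5},{q1,q6},{q1,q7},{q1,q3,q6},{q1,q4,q5},{q1,q4,q7},{q1,q6,q7}}
  W13: {{q2},{q2,q3},{q2,q4},{q2,q3,q4}}
  W14: {{q2,q4},{q2,q3,q4}}
  W23: {{q6},{q1,q6},{q3,q6},{q3,q7},{q4,q6},{q6,q7},{q1,q3,q6},{q1,q6,q7},{q3,q6,q7}}
  W24: {{q5},{q1,q5},{q4,q5},{q1,q4,q5}} {{q4,q6}} {{q4,q7},{q1,q4,q7}}
  W25: {{q1,q5},{q1,q4,q5}} {{q1,q6},{q1,q7},{q1,q3,q6},{q1,q4,q7},{q1,q6,q7}}
  W34: {{q2,q4},{q3,q4},{q2,q3,q4}} {{q4,q6}}
  W35: {{q1,q3},{q1,q6},{q1,q3,q6},{q1,q6,q7}}
  W45: {{q1,q4},{q1,q5},{q1,q4,q5},{q1,q4,q7}}
  W134: {{q2,q4},{q2,q3,q4}}
  W234: {{q4,q6}}
  W235: {{q1,q6},{q1,q3,q6},{q1,q6,q7}}
  W245: {{q1,q5},{q1,q4,q5}} {{q1,q4,q7}}
C dims 6,12,5; δ0: rk 5, SNF 1^5; δ1: rk 5, SNF 1^5
Ȟ^0 = (6 − 5) − 0 = 1, so Ȟ^0 ≅ Z
Ȟ^1 = (12 − 5) − 5 = 2, so Ȟ^1 ≅ Z^2
Ȟ^2 = (5 − 0) − 5 = 0, so Ȟ^2 ≅ 0


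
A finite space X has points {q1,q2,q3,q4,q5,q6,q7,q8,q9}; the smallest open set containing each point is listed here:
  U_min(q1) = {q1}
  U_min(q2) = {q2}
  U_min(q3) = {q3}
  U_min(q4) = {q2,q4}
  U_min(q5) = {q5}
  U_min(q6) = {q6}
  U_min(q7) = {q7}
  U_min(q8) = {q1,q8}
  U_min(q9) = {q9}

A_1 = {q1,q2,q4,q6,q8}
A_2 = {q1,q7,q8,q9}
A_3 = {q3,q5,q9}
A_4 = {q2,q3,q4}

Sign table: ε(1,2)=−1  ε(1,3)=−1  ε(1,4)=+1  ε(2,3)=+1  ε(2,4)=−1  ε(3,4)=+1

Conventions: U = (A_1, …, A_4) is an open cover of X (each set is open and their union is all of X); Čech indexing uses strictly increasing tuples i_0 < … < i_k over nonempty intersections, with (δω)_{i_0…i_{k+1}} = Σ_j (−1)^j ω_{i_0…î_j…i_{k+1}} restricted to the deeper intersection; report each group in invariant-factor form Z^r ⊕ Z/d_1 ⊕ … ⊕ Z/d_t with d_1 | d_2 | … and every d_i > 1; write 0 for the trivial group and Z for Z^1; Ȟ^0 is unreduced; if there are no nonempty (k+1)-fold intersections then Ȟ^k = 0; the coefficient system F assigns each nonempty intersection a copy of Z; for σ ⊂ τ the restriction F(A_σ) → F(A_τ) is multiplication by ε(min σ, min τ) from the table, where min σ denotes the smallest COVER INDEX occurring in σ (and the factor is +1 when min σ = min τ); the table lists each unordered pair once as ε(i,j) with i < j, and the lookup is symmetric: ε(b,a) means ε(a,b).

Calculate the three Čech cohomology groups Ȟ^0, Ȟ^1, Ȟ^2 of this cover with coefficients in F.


nonempty overlaps:
  A12={q1,q8} A14={q2,q4} A23={q9} A34={q3}
C dims 4,4; δ0: rk 4, SNF 1^3·2
degree 0: 4−4−0 = 0 → Ȟ^0 ≅ 0
degree 1: 4−0−4 = 0 plus torsion [2] → Ȟ^1 ≅ Z/2
degree 2: 0−0−0 = 0 → Ȟ^2 ≅ 0

Ȟ^0 ≅ 0, Ȟ^1 ≅ Z/2, Ȟ^2 ≅ 0


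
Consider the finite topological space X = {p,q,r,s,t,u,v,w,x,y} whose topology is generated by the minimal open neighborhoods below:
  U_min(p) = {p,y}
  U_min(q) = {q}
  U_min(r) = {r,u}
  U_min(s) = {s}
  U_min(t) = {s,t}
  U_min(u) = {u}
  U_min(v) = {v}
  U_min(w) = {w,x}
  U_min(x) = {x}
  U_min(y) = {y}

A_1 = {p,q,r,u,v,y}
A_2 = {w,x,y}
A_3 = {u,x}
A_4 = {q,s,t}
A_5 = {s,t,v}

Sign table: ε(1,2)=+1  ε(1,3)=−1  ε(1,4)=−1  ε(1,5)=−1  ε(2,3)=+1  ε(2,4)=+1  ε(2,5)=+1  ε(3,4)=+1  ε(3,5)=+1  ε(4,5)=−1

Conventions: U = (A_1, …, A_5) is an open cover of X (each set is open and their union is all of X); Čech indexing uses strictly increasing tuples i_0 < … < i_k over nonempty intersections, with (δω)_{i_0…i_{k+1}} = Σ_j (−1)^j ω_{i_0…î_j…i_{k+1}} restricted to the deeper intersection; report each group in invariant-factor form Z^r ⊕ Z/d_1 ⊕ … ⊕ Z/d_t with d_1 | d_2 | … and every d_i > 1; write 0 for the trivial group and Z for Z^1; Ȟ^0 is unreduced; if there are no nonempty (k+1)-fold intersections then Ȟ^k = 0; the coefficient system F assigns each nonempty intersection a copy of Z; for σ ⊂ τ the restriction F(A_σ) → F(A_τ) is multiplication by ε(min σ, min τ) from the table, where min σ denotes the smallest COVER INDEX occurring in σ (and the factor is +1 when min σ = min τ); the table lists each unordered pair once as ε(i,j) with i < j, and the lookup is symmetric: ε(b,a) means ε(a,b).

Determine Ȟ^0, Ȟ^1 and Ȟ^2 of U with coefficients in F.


Ȟ^0 = 0, Ȟ^1 = Z ⊕ Z/2 and Ȟ^2 = 0

nonempty intersections:
  A12={y} A13={u} A14={q} A15={v} A23={x} A45={s,t}
C dims 5,6; δ0: rk 5, SNF 1^4·2
Ȟ^0: (5−5)−0=0 ⇒ 0
Ȟ^1: (6−0)−5=1 plus torsion [2] ⇒ Z ⊕ Z/2
Ȟ^2: (0−0)−0=0 ⇒ 0


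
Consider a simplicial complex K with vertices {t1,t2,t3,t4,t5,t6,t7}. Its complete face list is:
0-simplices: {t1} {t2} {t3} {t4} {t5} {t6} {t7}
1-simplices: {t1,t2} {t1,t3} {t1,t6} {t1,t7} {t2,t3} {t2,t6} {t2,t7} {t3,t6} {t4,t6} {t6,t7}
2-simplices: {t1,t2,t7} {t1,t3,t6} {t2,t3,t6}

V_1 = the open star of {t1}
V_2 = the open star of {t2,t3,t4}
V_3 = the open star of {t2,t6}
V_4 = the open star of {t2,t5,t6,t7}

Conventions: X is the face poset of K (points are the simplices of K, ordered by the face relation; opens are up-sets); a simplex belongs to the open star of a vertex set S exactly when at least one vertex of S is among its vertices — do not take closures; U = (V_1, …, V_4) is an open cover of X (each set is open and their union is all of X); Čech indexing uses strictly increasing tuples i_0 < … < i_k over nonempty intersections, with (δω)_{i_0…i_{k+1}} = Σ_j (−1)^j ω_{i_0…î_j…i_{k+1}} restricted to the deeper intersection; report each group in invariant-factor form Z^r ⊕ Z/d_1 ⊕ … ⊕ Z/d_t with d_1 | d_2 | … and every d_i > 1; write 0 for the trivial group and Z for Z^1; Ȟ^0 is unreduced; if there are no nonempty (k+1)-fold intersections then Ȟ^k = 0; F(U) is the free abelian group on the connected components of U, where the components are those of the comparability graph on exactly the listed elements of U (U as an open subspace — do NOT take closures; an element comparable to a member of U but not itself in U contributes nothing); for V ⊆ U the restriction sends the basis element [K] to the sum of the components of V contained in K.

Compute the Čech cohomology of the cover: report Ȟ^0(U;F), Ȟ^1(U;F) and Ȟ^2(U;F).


Ȟ^0(U;F) ≅ Z^2; Ȟ^1(U;F) ≅ Z; Ȟ^2(U;F) ≅ 0

nerve simplices:
  V1={{t1},{t1,t2},{t1,t3},{t1,t6},{t1,t7},{t1,t2,t7},{t1,t3,t6}} V2={{t2},{t3},{t4},{t1,t2},{t1,t3},{t2,t3},{t2,t6},{t2,t7},{t3,t6},{t4,t6},{t1,t2,t7},{t1,t3,t6},{t2,t3,t6}} V3={{t2},{t6},{t1,t2},{t1,t6},{t2,t3},{t2,t6},{t2,t7},{t3,t6},{t4,t6},{t6,t7},{t1,t2,t7},{t1,t3,t6},{t2,t3,t6}} V4={{t2},{t5},{t6},{t7},{t1,t2},{t1,t6},{t1,t7},{t2,t3},{t2,t6},{t2,t7},{t3,t6},{t4,t6},{t6,t7},{t1,t2,t7},{t1,t3,t6},{t2,t3,t6}}
  V12={{t1,t2},{t1,t3},{t1,t2,t7},{t1,t3,t6}} V13={{t1,t2},{t1,t6},{t1,t2,t7},{t1,t3,t6}} V14={{t1,t2},{t1,t6},{t1,t7},{t1,t2,t7},{t1,t3,t6}} V23={{t2},{t1,t2},{t2,t3},{t2,t6},{t2,t7},{t3,t6},{t4,t6},{t1,t2,t7},{t1,t3,t6},{t2,t3,t6}} V24={{t2},{t1,t2},{t2,t3},{t2,t6},{t2,t7},{t3,t6},{t4,t6},{t1,t2,t7},{t1,t3,t6},{t2,t3,t6}} V34={{t2},{t6},{t1,t2},{t1,t6},{t2,t3},{t2,t6},{t2,t7},{t3,t6},{t4,t6},{t6,t7},{t1,t2,t7},{t1,t3,t6},{t2,t3,t6}}
  V123={{t1,t2},{t1,t2,t7},{t1,t3,t6}} V124={{t1,t2},{t1,t2,t7},{t1,t3,t6}} V134={{t1,t2},{t1,t6},{t1,t2,t7},{t1,t3,t6}} V234={{t2},{t1,t2},{t2,t3},{t2,t6},{t2,t7},{t3,t6},{t4,t6},{t1,t2,t7},{t1,t3,t6},{t2,t3,t6}}
  V1234={{t1,t2},{t1,t2,t7},{t1,t3,t6}}
components per intersection:
  V1: {{t1},{t1,t2},{t1,t3},{t1,t6},{t1,t7},{t1,t2,t7},{t1,t3,t6}}
  V2: {{t2},{t3},{t1,t2},{t1,t3},{t2,t3},{t2,t6},{t2,t7},{t3,t6},{t1,t2,t7},{t1,t3,t6},{t2,t3,t6}} {{t4},{t4,t6}}
  V3: {{t2},{t6},{t1,t2},{t1,t6},{t2,t3},{t2,t6},{t2,t7},{t3,t6},{t4,t6},{t6,t7},{t1,t2,t7},{t1,t3,t6},{t2,t3,t6}}
  V4: {{t2},{t6},{t7},{t1,t2},{t1,t6},{t1,t7},{t2,t3},{t2,t6},{t2,t7},{t3,t6},{t4,t6},{t6,t7},{t1,t2,t7},{t1,t3,t6},{t2,t3,t6}} {{t5}}
  V12: {{t1,t2},{t1,t2,t7}} {{t1,t3},{t1,t3,t6}}
  V13: {{t1,t2},{t1,t2,t7}} {{t1,t6},{t1,t3,t6}}
  V14: {{t1,t2},{t1,t7},{t1,t2,t7}} {{t1,t6},{t1,t3,t6}}
  V23: {{t2},{t1,t2},{t2,t3},{t2,t6},{t2,t7},{t3,t6},{t1,t2,t7},{t1,t3,t6},{t2,t3,t6}} {{t4,t6}}
  V24: {{t2},{t1,t2},{t2,t3},{t2,t6},{t2,t7},{t3,t6},{t1,t2,t7},{t1,t3,t6},{t2,t3,t6}} {{t4,t6}}
  V34: {{t2},{t6},{t1,t2},{t1,t6},{t2,t3},{t2,t6},{t2,t7},{t3,t6},{t4,t6},{t6,t7},{t1,t2,t7},{t1,t3,t6},{t2,t3,t6}}
  V123: {{t1,t2},{t1,t2,t7}} {{t1,t3,t6}}
  V124: {{t1,t2},{t1,t2,t7}} {{t1,t3,t6}}
  V134: {{t1,t2},{t1,t2,t7}} {{t1,t6},{t1,t3,t6}}
  V234: {{t2},{t1,t2},{t2,t3},{t2,t6},{t2,t7},{t3,t6},{t1,t2,t7},{t1,t3,t6},{t2,t3,t6}} {{t4,t6}}
  V1234: {{t1,t2},{t1,t2,t7}} {{t1,t3,t6}}
C dims 6,11,8,2; δ0: rk 4, SNF 1^4; δ1: rk 6, SNF 1^6; δ2: rk 2, SNF 1^2
degree 0: 6−4−0 = 2 → Ȟ^0 ≅ Z^2
degree 1: 11−6−4 = 1 → Ȟ^1 ≅ Z
degree 2: 8−2−6 = 0 → Ȟ^2 ≅ 0


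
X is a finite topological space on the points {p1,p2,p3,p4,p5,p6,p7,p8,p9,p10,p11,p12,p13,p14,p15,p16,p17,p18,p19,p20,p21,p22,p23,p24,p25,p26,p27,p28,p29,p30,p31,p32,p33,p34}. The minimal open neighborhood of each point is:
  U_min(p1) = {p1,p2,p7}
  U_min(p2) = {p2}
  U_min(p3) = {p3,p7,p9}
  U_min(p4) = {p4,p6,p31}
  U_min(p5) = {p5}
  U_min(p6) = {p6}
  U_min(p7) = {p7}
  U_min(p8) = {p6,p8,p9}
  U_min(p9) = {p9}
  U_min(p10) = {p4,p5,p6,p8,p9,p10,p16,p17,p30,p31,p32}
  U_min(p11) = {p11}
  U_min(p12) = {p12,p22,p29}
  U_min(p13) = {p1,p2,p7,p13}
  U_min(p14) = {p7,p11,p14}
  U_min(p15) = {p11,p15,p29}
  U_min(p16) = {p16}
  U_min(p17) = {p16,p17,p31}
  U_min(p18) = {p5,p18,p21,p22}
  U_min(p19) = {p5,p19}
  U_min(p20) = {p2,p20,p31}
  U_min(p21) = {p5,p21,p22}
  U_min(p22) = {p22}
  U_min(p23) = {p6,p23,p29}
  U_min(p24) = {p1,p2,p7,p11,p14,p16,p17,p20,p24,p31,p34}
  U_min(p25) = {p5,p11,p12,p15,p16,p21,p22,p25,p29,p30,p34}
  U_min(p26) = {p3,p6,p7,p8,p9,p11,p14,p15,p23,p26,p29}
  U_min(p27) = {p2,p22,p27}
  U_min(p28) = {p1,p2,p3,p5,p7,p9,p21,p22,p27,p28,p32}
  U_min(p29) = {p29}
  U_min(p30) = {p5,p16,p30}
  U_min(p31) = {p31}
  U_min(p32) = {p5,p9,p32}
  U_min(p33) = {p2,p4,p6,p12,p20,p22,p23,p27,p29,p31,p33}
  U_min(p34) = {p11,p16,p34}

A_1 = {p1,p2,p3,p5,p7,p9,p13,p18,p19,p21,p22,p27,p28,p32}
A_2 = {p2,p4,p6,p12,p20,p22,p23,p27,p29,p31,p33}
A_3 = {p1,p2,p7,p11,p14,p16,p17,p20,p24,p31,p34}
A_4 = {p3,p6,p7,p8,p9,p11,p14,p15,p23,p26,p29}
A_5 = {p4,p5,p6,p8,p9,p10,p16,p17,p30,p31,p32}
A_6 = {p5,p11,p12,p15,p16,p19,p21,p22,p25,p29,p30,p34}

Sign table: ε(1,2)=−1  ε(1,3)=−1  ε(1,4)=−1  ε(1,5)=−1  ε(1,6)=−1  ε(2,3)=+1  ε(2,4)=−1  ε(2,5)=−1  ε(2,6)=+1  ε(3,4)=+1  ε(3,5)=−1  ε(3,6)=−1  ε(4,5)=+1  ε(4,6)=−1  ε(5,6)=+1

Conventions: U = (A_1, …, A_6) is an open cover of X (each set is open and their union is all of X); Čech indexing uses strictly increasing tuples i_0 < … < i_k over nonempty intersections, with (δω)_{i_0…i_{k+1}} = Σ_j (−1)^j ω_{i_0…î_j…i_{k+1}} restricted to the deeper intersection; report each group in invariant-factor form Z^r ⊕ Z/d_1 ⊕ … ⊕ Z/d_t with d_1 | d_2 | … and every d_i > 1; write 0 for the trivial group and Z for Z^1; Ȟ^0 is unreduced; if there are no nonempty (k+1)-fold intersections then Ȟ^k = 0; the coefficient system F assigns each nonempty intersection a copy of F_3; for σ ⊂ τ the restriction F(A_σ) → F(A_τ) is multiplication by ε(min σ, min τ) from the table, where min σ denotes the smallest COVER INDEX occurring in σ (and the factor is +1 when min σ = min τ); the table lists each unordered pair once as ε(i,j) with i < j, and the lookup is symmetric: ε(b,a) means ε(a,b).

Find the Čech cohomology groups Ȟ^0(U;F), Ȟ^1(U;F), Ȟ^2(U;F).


nerve of the cover:
  A12={p2,p22,p27} A13={p1,p2,p7} A14={p3,p7,p9} A15={p5,p9,p32} A16={p5,p19,p21,p22} A23={p2,p20,p31} A24={p6,p23,p29} A25={p4,p6,p31} A26={p12,p22,p29} A34={p7,p11,p14} A35={p16,p17,p31} A36={p11,p16,p34} A45={p6,p8,p9} A46={p11,p15,p29} A56={p5,p16,p30}
  A123={p2} A126={p22} A134={p7} A145={p9} A156={p5} A235={p31} A245={p6} A246={p29} A346={p11} A356={p16}
C dims 6,15,10; δ0: rk_F3 6; δ1: rk_F3 9
Ȟ^0 = (6 − 6) − 0 = 0, so Ȟ^0 ≅ 0
Ȟ^1 = (15 − 9) − 6 = 0, so Ȟ^1 ≅ 0
Ȟ^2 = (10 − 0) − 9 = 1, so Ȟ^2 ≅ Z/3

Ȟ^0(U;F) ≅ 0, Ȟ^1(U;F) ≅ 0 and Ȟ^2(U;F) ≅ Z/3


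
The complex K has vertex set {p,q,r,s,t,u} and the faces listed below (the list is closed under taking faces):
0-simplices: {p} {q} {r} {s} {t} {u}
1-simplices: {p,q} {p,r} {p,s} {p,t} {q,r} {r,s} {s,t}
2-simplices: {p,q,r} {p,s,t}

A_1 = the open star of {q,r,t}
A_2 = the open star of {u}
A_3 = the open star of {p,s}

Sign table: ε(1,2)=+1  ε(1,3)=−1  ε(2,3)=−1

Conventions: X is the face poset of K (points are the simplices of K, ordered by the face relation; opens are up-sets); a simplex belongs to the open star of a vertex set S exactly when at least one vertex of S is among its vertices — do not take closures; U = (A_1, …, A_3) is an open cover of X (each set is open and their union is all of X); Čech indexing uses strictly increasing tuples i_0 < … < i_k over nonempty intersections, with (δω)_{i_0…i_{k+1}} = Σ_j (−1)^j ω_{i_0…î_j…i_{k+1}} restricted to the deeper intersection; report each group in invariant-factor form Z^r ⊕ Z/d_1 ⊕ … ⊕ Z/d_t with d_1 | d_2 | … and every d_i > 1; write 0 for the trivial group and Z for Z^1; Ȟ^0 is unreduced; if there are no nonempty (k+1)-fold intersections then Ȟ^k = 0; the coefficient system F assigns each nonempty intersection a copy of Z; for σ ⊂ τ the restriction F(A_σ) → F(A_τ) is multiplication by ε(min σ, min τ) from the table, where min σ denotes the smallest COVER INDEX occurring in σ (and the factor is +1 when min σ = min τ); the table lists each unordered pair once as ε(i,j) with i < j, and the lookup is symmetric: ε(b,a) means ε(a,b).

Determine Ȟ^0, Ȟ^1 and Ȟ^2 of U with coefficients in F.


Ȟ^0(U;F) ≅ Z^2,  Ȟ^1(U;F) ≅ 0,  Ȟ^2(U;F) ≅ 0

cover nerve:
  A1={{q},{r},{t},{p,q},{p,r},{p,t},{q,r},{r,s},{s,t},{p,q,r},{p,s,t}} A2={{u}} A3={{p},{s},{p,q},{p,r},{p,s},{p,t},{r,s},{s,t},{p,q,r},{p,s,t}}
  A13={{p,q},{p,r},{p,t},{r,s},{s,t},{p,q,r},{p,s,t}}
C dims 3,1; δ0: rk 1, SNF 1^1
Ȟ^0: (3−1)−0=2 ⇒ Z^2
Ȟ^1: (1−0)−1=0 ⇒ 0
Ȟ^2: (0−0)−0=0 ⇒ 0
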